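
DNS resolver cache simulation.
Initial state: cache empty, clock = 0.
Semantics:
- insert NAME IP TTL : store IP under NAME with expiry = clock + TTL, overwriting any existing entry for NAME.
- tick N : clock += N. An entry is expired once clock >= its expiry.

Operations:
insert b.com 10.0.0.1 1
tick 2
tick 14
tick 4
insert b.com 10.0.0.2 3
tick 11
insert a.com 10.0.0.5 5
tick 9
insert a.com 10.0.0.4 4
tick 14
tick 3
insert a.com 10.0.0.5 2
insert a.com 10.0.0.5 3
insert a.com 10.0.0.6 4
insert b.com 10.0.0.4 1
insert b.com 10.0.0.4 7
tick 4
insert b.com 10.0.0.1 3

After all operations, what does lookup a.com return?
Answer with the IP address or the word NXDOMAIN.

Op 1: insert b.com -> 10.0.0.1 (expiry=0+1=1). clock=0
Op 2: tick 2 -> clock=2. purged={b.com}
Op 3: tick 14 -> clock=16.
Op 4: tick 4 -> clock=20.
Op 5: insert b.com -> 10.0.0.2 (expiry=20+3=23). clock=20
Op 6: tick 11 -> clock=31. purged={b.com}
Op 7: insert a.com -> 10.0.0.5 (expiry=31+5=36). clock=31
Op 8: tick 9 -> clock=40. purged={a.com}
Op 9: insert a.com -> 10.0.0.4 (expiry=40+4=44). clock=40
Op 10: tick 14 -> clock=54. purged={a.com}
Op 11: tick 3 -> clock=57.
Op 12: insert a.com -> 10.0.0.5 (expiry=57+2=59). clock=57
Op 13: insert a.com -> 10.0.0.5 (expiry=57+3=60). clock=57
Op 14: insert a.com -> 10.0.0.6 (expiry=57+4=61). clock=57
Op 15: insert b.com -> 10.0.0.4 (expiry=57+1=58). clock=57
Op 16: insert b.com -> 10.0.0.4 (expiry=57+7=64). clock=57
Op 17: tick 4 -> clock=61. purged={a.com}
Op 18: insert b.com -> 10.0.0.1 (expiry=61+3=64). clock=61
lookup a.com: not in cache (expired or never inserted)

Answer: NXDOMAIN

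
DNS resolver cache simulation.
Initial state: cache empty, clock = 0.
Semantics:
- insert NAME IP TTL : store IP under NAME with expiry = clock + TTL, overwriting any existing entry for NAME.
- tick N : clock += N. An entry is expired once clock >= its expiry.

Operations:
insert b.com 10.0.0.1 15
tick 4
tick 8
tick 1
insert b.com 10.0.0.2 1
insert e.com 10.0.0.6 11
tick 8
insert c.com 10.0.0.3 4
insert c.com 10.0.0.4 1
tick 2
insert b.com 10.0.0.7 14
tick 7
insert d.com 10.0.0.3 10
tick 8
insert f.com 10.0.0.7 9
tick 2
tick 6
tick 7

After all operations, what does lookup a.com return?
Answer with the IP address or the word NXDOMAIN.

Op 1: insert b.com -> 10.0.0.1 (expiry=0+15=15). clock=0
Op 2: tick 4 -> clock=4.
Op 3: tick 8 -> clock=12.
Op 4: tick 1 -> clock=13.
Op 5: insert b.com -> 10.0.0.2 (expiry=13+1=14). clock=13
Op 6: insert e.com -> 10.0.0.6 (expiry=13+11=24). clock=13
Op 7: tick 8 -> clock=21. purged={b.com}
Op 8: insert c.com -> 10.0.0.3 (expiry=21+4=25). clock=21
Op 9: insert c.com -> 10.0.0.4 (expiry=21+1=22). clock=21
Op 10: tick 2 -> clock=23. purged={c.com}
Op 11: insert b.com -> 10.0.0.7 (expiry=23+14=37). clock=23
Op 12: tick 7 -> clock=30. purged={e.com}
Op 13: insert d.com -> 10.0.0.3 (expiry=30+10=40). clock=30
Op 14: tick 8 -> clock=38. purged={b.com}
Op 15: insert f.com -> 10.0.0.7 (expiry=38+9=47). clock=38
Op 16: tick 2 -> clock=40. purged={d.com}
Op 17: tick 6 -> clock=46.
Op 18: tick 7 -> clock=53. purged={f.com}
lookup a.com: not in cache (expired or never inserted)

Answer: NXDOMAIN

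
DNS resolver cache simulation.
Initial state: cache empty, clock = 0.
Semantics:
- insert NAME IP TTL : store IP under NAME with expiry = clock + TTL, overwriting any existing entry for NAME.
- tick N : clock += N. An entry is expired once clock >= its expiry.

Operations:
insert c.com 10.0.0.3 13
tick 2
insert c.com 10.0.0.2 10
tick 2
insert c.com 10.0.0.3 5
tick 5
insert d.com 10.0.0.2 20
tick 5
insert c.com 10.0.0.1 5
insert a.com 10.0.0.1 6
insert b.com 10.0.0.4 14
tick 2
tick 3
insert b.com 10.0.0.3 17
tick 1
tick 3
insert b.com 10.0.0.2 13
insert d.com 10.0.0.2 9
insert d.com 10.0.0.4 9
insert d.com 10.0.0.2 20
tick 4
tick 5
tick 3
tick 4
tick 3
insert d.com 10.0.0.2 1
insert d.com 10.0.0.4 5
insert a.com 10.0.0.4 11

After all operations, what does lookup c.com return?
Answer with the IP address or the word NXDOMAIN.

Op 1: insert c.com -> 10.0.0.3 (expiry=0+13=13). clock=0
Op 2: tick 2 -> clock=2.
Op 3: insert c.com -> 10.0.0.2 (expiry=2+10=12). clock=2
Op 4: tick 2 -> clock=4.
Op 5: insert c.com -> 10.0.0.3 (expiry=4+5=9). clock=4
Op 6: tick 5 -> clock=9. purged={c.com}
Op 7: insert d.com -> 10.0.0.2 (expiry=9+20=29). clock=9
Op 8: tick 5 -> clock=14.
Op 9: insert c.com -> 10.0.0.1 (expiry=14+5=19). clock=14
Op 10: insert a.com -> 10.0.0.1 (expiry=14+6=20). clock=14
Op 11: insert b.com -> 10.0.0.4 (expiry=14+14=28). clock=14
Op 12: tick 2 -> clock=16.
Op 13: tick 3 -> clock=19. purged={c.com}
Op 14: insert b.com -> 10.0.0.3 (expiry=19+17=36). clock=19
Op 15: tick 1 -> clock=20. purged={a.com}
Op 16: tick 3 -> clock=23.
Op 17: insert b.com -> 10.0.0.2 (expiry=23+13=36). clock=23
Op 18: insert d.com -> 10.0.0.2 (expiry=23+9=32). clock=23
Op 19: insert d.com -> 10.0.0.4 (expiry=23+9=32). clock=23
Op 20: insert d.com -> 10.0.0.2 (expiry=23+20=43). clock=23
Op 21: tick 4 -> clock=27.
Op 22: tick 5 -> clock=32.
Op 23: tick 3 -> clock=35.
Op 24: tick 4 -> clock=39. purged={b.com}
Op 25: tick 3 -> clock=42.
Op 26: insert d.com -> 10.0.0.2 (expiry=42+1=43). clock=42
Op 27: insert d.com -> 10.0.0.4 (expiry=42+5=47). clock=42
Op 28: insert a.com -> 10.0.0.4 (expiry=42+11=53). clock=42
lookup c.com: not in cache (expired or never inserted)

Answer: NXDOMAIN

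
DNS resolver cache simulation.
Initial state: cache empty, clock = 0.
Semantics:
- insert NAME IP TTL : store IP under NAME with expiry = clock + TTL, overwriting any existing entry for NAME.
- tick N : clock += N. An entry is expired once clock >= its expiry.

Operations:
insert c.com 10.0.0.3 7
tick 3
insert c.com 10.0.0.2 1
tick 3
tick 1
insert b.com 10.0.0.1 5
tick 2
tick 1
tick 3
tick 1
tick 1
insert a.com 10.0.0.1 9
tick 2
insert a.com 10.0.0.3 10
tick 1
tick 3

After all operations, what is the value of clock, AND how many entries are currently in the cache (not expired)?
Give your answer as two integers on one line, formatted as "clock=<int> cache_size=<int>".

Answer: clock=21 cache_size=1

Derivation:
Op 1: insert c.com -> 10.0.0.3 (expiry=0+7=7). clock=0
Op 2: tick 3 -> clock=3.
Op 3: insert c.com -> 10.0.0.2 (expiry=3+1=4). clock=3
Op 4: tick 3 -> clock=6. purged={c.com}
Op 5: tick 1 -> clock=7.
Op 6: insert b.com -> 10.0.0.1 (expiry=7+5=12). clock=7
Op 7: tick 2 -> clock=9.
Op 8: tick 1 -> clock=10.
Op 9: tick 3 -> clock=13. purged={b.com}
Op 10: tick 1 -> clock=14.
Op 11: tick 1 -> clock=15.
Op 12: insert a.com -> 10.0.0.1 (expiry=15+9=24). clock=15
Op 13: tick 2 -> clock=17.
Op 14: insert a.com -> 10.0.0.3 (expiry=17+10=27). clock=17
Op 15: tick 1 -> clock=18.
Op 16: tick 3 -> clock=21.
Final clock = 21
Final cache (unexpired): {a.com} -> size=1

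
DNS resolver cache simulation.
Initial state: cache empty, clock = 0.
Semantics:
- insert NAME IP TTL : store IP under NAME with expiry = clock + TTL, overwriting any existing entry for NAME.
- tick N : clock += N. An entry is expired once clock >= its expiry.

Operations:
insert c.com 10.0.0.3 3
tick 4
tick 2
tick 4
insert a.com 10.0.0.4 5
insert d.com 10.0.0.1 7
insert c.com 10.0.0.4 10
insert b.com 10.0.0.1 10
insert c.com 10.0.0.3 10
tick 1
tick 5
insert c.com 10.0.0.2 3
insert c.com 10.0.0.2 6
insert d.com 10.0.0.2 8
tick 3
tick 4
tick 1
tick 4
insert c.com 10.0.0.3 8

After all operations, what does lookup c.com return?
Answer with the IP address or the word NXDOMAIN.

Op 1: insert c.com -> 10.0.0.3 (expiry=0+3=3). clock=0
Op 2: tick 4 -> clock=4. purged={c.com}
Op 3: tick 2 -> clock=6.
Op 4: tick 4 -> clock=10.
Op 5: insert a.com -> 10.0.0.4 (expiry=10+5=15). clock=10
Op 6: insert d.com -> 10.0.0.1 (expiry=10+7=17). clock=10
Op 7: insert c.com -> 10.0.0.4 (expiry=10+10=20). clock=10
Op 8: insert b.com -> 10.0.0.1 (expiry=10+10=20). clock=10
Op 9: insert c.com -> 10.0.0.3 (expiry=10+10=20). clock=10
Op 10: tick 1 -> clock=11.
Op 11: tick 5 -> clock=16. purged={a.com}
Op 12: insert c.com -> 10.0.0.2 (expiry=16+3=19). clock=16
Op 13: insert c.com -> 10.0.0.2 (expiry=16+6=22). clock=16
Op 14: insert d.com -> 10.0.0.2 (expiry=16+8=24). clock=16
Op 15: tick 3 -> clock=19.
Op 16: tick 4 -> clock=23. purged={b.com,c.com}
Op 17: tick 1 -> clock=24. purged={d.com}
Op 18: tick 4 -> clock=28.
Op 19: insert c.com -> 10.0.0.3 (expiry=28+8=36). clock=28
lookup c.com: present, ip=10.0.0.3 expiry=36 > clock=28

Answer: 10.0.0.3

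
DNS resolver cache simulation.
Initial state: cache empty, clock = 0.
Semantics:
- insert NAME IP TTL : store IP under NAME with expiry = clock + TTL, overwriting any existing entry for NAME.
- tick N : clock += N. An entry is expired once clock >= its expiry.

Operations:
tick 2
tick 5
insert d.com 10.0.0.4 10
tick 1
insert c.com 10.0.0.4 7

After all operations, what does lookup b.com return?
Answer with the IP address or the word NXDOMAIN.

Answer: NXDOMAIN

Derivation:
Op 1: tick 2 -> clock=2.
Op 2: tick 5 -> clock=7.
Op 3: insert d.com -> 10.0.0.4 (expiry=7+10=17). clock=7
Op 4: tick 1 -> clock=8.
Op 5: insert c.com -> 10.0.0.4 (expiry=8+7=15). clock=8
lookup b.com: not in cache (expired or never inserted)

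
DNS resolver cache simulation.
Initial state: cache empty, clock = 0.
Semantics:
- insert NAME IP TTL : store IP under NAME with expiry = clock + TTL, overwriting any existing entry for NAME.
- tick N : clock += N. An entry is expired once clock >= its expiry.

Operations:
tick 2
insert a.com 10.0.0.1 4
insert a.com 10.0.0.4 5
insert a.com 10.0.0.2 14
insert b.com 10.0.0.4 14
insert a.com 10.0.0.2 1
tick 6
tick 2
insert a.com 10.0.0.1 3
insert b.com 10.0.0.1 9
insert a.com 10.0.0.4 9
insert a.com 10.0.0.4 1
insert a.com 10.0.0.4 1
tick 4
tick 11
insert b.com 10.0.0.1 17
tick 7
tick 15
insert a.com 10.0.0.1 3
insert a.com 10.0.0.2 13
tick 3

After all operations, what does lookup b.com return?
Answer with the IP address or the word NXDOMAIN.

Op 1: tick 2 -> clock=2.
Op 2: insert a.com -> 10.0.0.1 (expiry=2+4=6). clock=2
Op 3: insert a.com -> 10.0.0.4 (expiry=2+5=7). clock=2
Op 4: insert a.com -> 10.0.0.2 (expiry=2+14=16). clock=2
Op 5: insert b.com -> 10.0.0.4 (expiry=2+14=16). clock=2
Op 6: insert a.com -> 10.0.0.2 (expiry=2+1=3). clock=2
Op 7: tick 6 -> clock=8. purged={a.com}
Op 8: tick 2 -> clock=10.
Op 9: insert a.com -> 10.0.0.1 (expiry=10+3=13). clock=10
Op 10: insert b.com -> 10.0.0.1 (expiry=10+9=19). clock=10
Op 11: insert a.com -> 10.0.0.4 (expiry=10+9=19). clock=10
Op 12: insert a.com -> 10.0.0.4 (expiry=10+1=11). clock=10
Op 13: insert a.com -> 10.0.0.4 (expiry=10+1=11). clock=10
Op 14: tick 4 -> clock=14. purged={a.com}
Op 15: tick 11 -> clock=25. purged={b.com}
Op 16: insert b.com -> 10.0.0.1 (expiry=25+17=42). clock=25
Op 17: tick 7 -> clock=32.
Op 18: tick 15 -> clock=47. purged={b.com}
Op 19: insert a.com -> 10.0.0.1 (expiry=47+3=50). clock=47
Op 20: insert a.com -> 10.0.0.2 (expiry=47+13=60). clock=47
Op 21: tick 3 -> clock=50.
lookup b.com: not in cache (expired or never inserted)

Answer: NXDOMAIN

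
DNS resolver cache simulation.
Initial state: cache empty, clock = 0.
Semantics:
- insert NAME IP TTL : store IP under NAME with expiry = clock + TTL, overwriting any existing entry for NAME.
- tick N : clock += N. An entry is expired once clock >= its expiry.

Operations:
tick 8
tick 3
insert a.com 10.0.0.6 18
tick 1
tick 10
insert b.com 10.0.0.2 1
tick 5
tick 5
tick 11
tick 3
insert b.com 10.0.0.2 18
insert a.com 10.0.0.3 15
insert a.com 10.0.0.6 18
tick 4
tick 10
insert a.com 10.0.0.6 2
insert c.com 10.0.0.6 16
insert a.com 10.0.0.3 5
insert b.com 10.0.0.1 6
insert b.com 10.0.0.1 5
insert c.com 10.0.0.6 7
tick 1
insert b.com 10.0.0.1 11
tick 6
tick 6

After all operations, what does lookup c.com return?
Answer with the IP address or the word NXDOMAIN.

Answer: NXDOMAIN

Derivation:
Op 1: tick 8 -> clock=8.
Op 2: tick 3 -> clock=11.
Op 3: insert a.com -> 10.0.0.6 (expiry=11+18=29). clock=11
Op 4: tick 1 -> clock=12.
Op 5: tick 10 -> clock=22.
Op 6: insert b.com -> 10.0.0.2 (expiry=22+1=23). clock=22
Op 7: tick 5 -> clock=27. purged={b.com}
Op 8: tick 5 -> clock=32. purged={a.com}
Op 9: tick 11 -> clock=43.
Op 10: tick 3 -> clock=46.
Op 11: insert b.com -> 10.0.0.2 (expiry=46+18=64). clock=46
Op 12: insert a.com -> 10.0.0.3 (expiry=46+15=61). clock=46
Op 13: insert a.com -> 10.0.0.6 (expiry=46+18=64). clock=46
Op 14: tick 4 -> clock=50.
Op 15: tick 10 -> clock=60.
Op 16: insert a.com -> 10.0.0.6 (expiry=60+2=62). clock=60
Op 17: insert c.com -> 10.0.0.6 (expiry=60+16=76). clock=60
Op 18: insert a.com -> 10.0.0.3 (expiry=60+5=65). clock=60
Op 19: insert b.com -> 10.0.0.1 (expiry=60+6=66). clock=60
Op 20: insert b.com -> 10.0.0.1 (expiry=60+5=65). clock=60
Op 21: insert c.com -> 10.0.0.6 (expiry=60+7=67). clock=60
Op 22: tick 1 -> clock=61.
Op 23: insert b.com -> 10.0.0.1 (expiry=61+11=72). clock=61
Op 24: tick 6 -> clock=67. purged={a.com,c.com}
Op 25: tick 6 -> clock=73. purged={b.com}
lookup c.com: not in cache (expired or never inserted)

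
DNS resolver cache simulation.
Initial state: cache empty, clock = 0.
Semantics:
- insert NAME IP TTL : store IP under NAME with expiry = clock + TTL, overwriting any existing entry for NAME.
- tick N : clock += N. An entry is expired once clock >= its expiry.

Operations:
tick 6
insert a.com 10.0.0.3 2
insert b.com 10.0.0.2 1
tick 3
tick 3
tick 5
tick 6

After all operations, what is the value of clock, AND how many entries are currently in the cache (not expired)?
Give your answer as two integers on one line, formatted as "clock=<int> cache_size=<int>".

Op 1: tick 6 -> clock=6.
Op 2: insert a.com -> 10.0.0.3 (expiry=6+2=8). clock=6
Op 3: insert b.com -> 10.0.0.2 (expiry=6+1=7). clock=6
Op 4: tick 3 -> clock=9. purged={a.com,b.com}
Op 5: tick 3 -> clock=12.
Op 6: tick 5 -> clock=17.
Op 7: tick 6 -> clock=23.
Final clock = 23
Final cache (unexpired): {} -> size=0

Answer: clock=23 cache_size=0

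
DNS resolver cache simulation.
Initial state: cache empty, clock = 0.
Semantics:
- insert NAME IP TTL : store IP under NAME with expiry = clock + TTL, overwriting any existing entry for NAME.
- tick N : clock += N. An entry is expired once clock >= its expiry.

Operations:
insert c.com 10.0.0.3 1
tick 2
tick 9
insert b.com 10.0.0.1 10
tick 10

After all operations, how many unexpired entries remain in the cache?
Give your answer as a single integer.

Answer: 0

Derivation:
Op 1: insert c.com -> 10.0.0.3 (expiry=0+1=1). clock=0
Op 2: tick 2 -> clock=2. purged={c.com}
Op 3: tick 9 -> clock=11.
Op 4: insert b.com -> 10.0.0.1 (expiry=11+10=21). clock=11
Op 5: tick 10 -> clock=21. purged={b.com}
Final cache (unexpired): {} -> size=0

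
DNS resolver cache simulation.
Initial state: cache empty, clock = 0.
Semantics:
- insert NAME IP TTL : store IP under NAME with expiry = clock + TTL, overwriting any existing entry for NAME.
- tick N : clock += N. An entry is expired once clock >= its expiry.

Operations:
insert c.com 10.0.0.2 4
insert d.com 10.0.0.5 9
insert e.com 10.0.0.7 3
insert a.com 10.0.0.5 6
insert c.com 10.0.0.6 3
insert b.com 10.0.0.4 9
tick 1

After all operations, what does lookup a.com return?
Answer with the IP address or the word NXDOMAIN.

Op 1: insert c.com -> 10.0.0.2 (expiry=0+4=4). clock=0
Op 2: insert d.com -> 10.0.0.5 (expiry=0+9=9). clock=0
Op 3: insert e.com -> 10.0.0.7 (expiry=0+3=3). clock=0
Op 4: insert a.com -> 10.0.0.5 (expiry=0+6=6). clock=0
Op 5: insert c.com -> 10.0.0.6 (expiry=0+3=3). clock=0
Op 6: insert b.com -> 10.0.0.4 (expiry=0+9=9). clock=0
Op 7: tick 1 -> clock=1.
lookup a.com: present, ip=10.0.0.5 expiry=6 > clock=1

Answer: 10.0.0.5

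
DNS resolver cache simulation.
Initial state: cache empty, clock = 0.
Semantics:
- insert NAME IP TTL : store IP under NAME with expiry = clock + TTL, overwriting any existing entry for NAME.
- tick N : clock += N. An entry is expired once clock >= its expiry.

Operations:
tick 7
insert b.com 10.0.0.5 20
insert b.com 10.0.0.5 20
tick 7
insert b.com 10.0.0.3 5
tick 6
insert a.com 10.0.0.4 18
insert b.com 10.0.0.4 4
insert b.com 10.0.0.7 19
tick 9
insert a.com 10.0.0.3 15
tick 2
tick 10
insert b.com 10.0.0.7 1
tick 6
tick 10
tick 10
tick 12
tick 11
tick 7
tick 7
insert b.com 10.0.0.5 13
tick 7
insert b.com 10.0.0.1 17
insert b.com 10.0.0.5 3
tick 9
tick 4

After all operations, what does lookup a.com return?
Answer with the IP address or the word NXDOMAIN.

Answer: NXDOMAIN

Derivation:
Op 1: tick 7 -> clock=7.
Op 2: insert b.com -> 10.0.0.5 (expiry=7+20=27). clock=7
Op 3: insert b.com -> 10.0.0.5 (expiry=7+20=27). clock=7
Op 4: tick 7 -> clock=14.
Op 5: insert b.com -> 10.0.0.3 (expiry=14+5=19). clock=14
Op 6: tick 6 -> clock=20. purged={b.com}
Op 7: insert a.com -> 10.0.0.4 (expiry=20+18=38). clock=20
Op 8: insert b.com -> 10.0.0.4 (expiry=20+4=24). clock=20
Op 9: insert b.com -> 10.0.0.7 (expiry=20+19=39). clock=20
Op 10: tick 9 -> clock=29.
Op 11: insert a.com -> 10.0.0.3 (expiry=29+15=44). clock=29
Op 12: tick 2 -> clock=31.
Op 13: tick 10 -> clock=41. purged={b.com}
Op 14: insert b.com -> 10.0.0.7 (expiry=41+1=42). clock=41
Op 15: tick 6 -> clock=47. purged={a.com,b.com}
Op 16: tick 10 -> clock=57.
Op 17: tick 10 -> clock=67.
Op 18: tick 12 -> clock=79.
Op 19: tick 11 -> clock=90.
Op 20: tick 7 -> clock=97.
Op 21: tick 7 -> clock=104.
Op 22: insert b.com -> 10.0.0.5 (expiry=104+13=117). clock=104
Op 23: tick 7 -> clock=111.
Op 24: insert b.com -> 10.0.0.1 (expiry=111+17=128). clock=111
Op 25: insert b.com -> 10.0.0.5 (expiry=111+3=114). clock=111
Op 26: tick 9 -> clock=120. purged={b.com}
Op 27: tick 4 -> clock=124.
lookup a.com: not in cache (expired or never inserted)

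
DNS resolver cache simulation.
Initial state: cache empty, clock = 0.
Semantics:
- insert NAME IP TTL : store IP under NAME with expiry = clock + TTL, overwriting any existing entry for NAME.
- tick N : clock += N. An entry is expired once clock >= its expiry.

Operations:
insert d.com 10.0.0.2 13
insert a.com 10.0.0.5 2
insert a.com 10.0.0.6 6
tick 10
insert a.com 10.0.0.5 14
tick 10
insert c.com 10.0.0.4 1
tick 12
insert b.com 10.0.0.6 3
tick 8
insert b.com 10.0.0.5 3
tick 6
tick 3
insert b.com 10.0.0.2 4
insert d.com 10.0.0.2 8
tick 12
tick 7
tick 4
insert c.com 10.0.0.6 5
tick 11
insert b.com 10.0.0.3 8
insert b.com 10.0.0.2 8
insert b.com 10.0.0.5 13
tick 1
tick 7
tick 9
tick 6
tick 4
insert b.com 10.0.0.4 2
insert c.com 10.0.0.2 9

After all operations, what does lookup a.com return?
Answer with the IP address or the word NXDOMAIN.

Answer: NXDOMAIN

Derivation:
Op 1: insert d.com -> 10.0.0.2 (expiry=0+13=13). clock=0
Op 2: insert a.com -> 10.0.0.5 (expiry=0+2=2). clock=0
Op 3: insert a.com -> 10.0.0.6 (expiry=0+6=6). clock=0
Op 4: tick 10 -> clock=10. purged={a.com}
Op 5: insert a.com -> 10.0.0.5 (expiry=10+14=24). clock=10
Op 6: tick 10 -> clock=20. purged={d.com}
Op 7: insert c.com -> 10.0.0.4 (expiry=20+1=21). clock=20
Op 8: tick 12 -> clock=32. purged={a.com,c.com}
Op 9: insert b.com -> 10.0.0.6 (expiry=32+3=35). clock=32
Op 10: tick 8 -> clock=40. purged={b.com}
Op 11: insert b.com -> 10.0.0.5 (expiry=40+3=43). clock=40
Op 12: tick 6 -> clock=46. purged={b.com}
Op 13: tick 3 -> clock=49.
Op 14: insert b.com -> 10.0.0.2 (expiry=49+4=53). clock=49
Op 15: insert d.com -> 10.0.0.2 (expiry=49+8=57). clock=49
Op 16: tick 12 -> clock=61. purged={b.com,d.com}
Op 17: tick 7 -> clock=68.
Op 18: tick 4 -> clock=72.
Op 19: insert c.com -> 10.0.0.6 (expiry=72+5=77). clock=72
Op 20: tick 11 -> clock=83. purged={c.com}
Op 21: insert b.com -> 10.0.0.3 (expiry=83+8=91). clock=83
Op 22: insert b.com -> 10.0.0.2 (expiry=83+8=91). clock=83
Op 23: insert b.com -> 10.0.0.5 (expiry=83+13=96). clock=83
Op 24: tick 1 -> clock=84.
Op 25: tick 7 -> clock=91.
Op 26: tick 9 -> clock=100. purged={b.com}
Op 27: tick 6 -> clock=106.
Op 28: tick 4 -> clock=110.
Op 29: insert b.com -> 10.0.0.4 (expiry=110+2=112). clock=110
Op 30: insert c.com -> 10.0.0.2 (expiry=110+9=119). clock=110
lookup a.com: not in cache (expired or never inserted)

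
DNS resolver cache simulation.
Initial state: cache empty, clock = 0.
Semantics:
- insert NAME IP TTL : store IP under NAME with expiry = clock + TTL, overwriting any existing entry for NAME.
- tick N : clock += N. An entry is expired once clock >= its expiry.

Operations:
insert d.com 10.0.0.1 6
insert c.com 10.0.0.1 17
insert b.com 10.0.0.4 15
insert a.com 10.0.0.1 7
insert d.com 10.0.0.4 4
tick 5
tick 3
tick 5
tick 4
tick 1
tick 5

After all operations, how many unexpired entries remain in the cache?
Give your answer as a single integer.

Answer: 0

Derivation:
Op 1: insert d.com -> 10.0.0.1 (expiry=0+6=6). clock=0
Op 2: insert c.com -> 10.0.0.1 (expiry=0+17=17). clock=0
Op 3: insert b.com -> 10.0.0.4 (expiry=0+15=15). clock=0
Op 4: insert a.com -> 10.0.0.1 (expiry=0+7=7). clock=0
Op 5: insert d.com -> 10.0.0.4 (expiry=0+4=4). clock=0
Op 6: tick 5 -> clock=5. purged={d.com}
Op 7: tick 3 -> clock=8. purged={a.com}
Op 8: tick 5 -> clock=13.
Op 9: tick 4 -> clock=17. purged={b.com,c.com}
Op 10: tick 1 -> clock=18.
Op 11: tick 5 -> clock=23.
Final cache (unexpired): {} -> size=0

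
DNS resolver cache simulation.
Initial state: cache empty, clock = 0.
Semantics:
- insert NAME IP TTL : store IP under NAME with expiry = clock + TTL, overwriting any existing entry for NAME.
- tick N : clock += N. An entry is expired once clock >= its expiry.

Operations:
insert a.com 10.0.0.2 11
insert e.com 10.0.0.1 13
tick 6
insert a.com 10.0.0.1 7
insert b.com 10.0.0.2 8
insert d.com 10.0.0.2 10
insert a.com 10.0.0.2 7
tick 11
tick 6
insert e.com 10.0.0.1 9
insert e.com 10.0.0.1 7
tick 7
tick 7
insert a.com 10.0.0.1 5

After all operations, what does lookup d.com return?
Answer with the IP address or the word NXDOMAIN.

Answer: NXDOMAIN

Derivation:
Op 1: insert a.com -> 10.0.0.2 (expiry=0+11=11). clock=0
Op 2: insert e.com -> 10.0.0.1 (expiry=0+13=13). clock=0
Op 3: tick 6 -> clock=6.
Op 4: insert a.com -> 10.0.0.1 (expiry=6+7=13). clock=6
Op 5: insert b.com -> 10.0.0.2 (expiry=6+8=14). clock=6
Op 6: insert d.com -> 10.0.0.2 (expiry=6+10=16). clock=6
Op 7: insert a.com -> 10.0.0.2 (expiry=6+7=13). clock=6
Op 8: tick 11 -> clock=17. purged={a.com,b.com,d.com,e.com}
Op 9: tick 6 -> clock=23.
Op 10: insert e.com -> 10.0.0.1 (expiry=23+9=32). clock=23
Op 11: insert e.com -> 10.0.0.1 (expiry=23+7=30). clock=23
Op 12: tick 7 -> clock=30. purged={e.com}
Op 13: tick 7 -> clock=37.
Op 14: insert a.com -> 10.0.0.1 (expiry=37+5=42). clock=37
lookup d.com: not in cache (expired or never inserted)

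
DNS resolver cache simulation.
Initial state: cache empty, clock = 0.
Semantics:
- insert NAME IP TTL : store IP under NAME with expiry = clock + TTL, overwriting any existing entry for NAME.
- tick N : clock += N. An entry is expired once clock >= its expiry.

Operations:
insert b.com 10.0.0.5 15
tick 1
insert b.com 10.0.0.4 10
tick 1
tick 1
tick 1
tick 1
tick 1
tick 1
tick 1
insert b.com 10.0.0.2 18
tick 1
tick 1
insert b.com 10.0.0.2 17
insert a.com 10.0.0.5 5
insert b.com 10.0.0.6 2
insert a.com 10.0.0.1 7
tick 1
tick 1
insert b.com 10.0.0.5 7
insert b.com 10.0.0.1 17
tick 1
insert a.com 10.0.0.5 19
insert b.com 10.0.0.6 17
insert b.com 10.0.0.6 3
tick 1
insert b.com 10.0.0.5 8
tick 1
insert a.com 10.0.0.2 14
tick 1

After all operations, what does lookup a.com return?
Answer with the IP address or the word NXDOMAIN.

Answer: 10.0.0.2

Derivation:
Op 1: insert b.com -> 10.0.0.5 (expiry=0+15=15). clock=0
Op 2: tick 1 -> clock=1.
Op 3: insert b.com -> 10.0.0.4 (expiry=1+10=11). clock=1
Op 4: tick 1 -> clock=2.
Op 5: tick 1 -> clock=3.
Op 6: tick 1 -> clock=4.
Op 7: tick 1 -> clock=5.
Op 8: tick 1 -> clock=6.
Op 9: tick 1 -> clock=7.
Op 10: tick 1 -> clock=8.
Op 11: insert b.com -> 10.0.0.2 (expiry=8+18=26). clock=8
Op 12: tick 1 -> clock=9.
Op 13: tick 1 -> clock=10.
Op 14: insert b.com -> 10.0.0.2 (expiry=10+17=27). clock=10
Op 15: insert a.com -> 10.0.0.5 (expiry=10+5=15). clock=10
Op 16: insert b.com -> 10.0.0.6 (expiry=10+2=12). clock=10
Op 17: insert a.com -> 10.0.0.1 (expiry=10+7=17). clock=10
Op 18: tick 1 -> clock=11.
Op 19: tick 1 -> clock=12. purged={b.com}
Op 20: insert b.com -> 10.0.0.5 (expiry=12+7=19). clock=12
Op 21: insert b.com -> 10.0.0.1 (expiry=12+17=29). clock=12
Op 22: tick 1 -> clock=13.
Op 23: insert a.com -> 10.0.0.5 (expiry=13+19=32). clock=13
Op 24: insert b.com -> 10.0.0.6 (expiry=13+17=30). clock=13
Op 25: insert b.com -> 10.0.0.6 (expiry=13+3=16). clock=13
Op 26: tick 1 -> clock=14.
Op 27: insert b.com -> 10.0.0.5 (expiry=14+8=22). clock=14
Op 28: tick 1 -> clock=15.
Op 29: insert a.com -> 10.0.0.2 (expiry=15+14=29). clock=15
Op 30: tick 1 -> clock=16.
lookup a.com: present, ip=10.0.0.2 expiry=29 > clock=16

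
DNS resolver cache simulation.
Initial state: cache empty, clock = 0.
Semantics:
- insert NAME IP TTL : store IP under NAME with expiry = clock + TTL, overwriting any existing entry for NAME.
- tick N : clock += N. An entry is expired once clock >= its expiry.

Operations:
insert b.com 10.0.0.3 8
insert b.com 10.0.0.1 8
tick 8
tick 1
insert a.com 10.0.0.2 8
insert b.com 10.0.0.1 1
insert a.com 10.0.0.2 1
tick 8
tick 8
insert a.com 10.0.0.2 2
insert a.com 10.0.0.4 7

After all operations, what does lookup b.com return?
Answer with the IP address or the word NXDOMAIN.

Op 1: insert b.com -> 10.0.0.3 (expiry=0+8=8). clock=0
Op 2: insert b.com -> 10.0.0.1 (expiry=0+8=8). clock=0
Op 3: tick 8 -> clock=8. purged={b.com}
Op 4: tick 1 -> clock=9.
Op 5: insert a.com -> 10.0.0.2 (expiry=9+8=17). clock=9
Op 6: insert b.com -> 10.0.0.1 (expiry=9+1=10). clock=9
Op 7: insert a.com -> 10.0.0.2 (expiry=9+1=10). clock=9
Op 8: tick 8 -> clock=17. purged={a.com,b.com}
Op 9: tick 8 -> clock=25.
Op 10: insert a.com -> 10.0.0.2 (expiry=25+2=27). clock=25
Op 11: insert a.com -> 10.0.0.4 (expiry=25+7=32). clock=25
lookup b.com: not in cache (expired or never inserted)

Answer: NXDOMAIN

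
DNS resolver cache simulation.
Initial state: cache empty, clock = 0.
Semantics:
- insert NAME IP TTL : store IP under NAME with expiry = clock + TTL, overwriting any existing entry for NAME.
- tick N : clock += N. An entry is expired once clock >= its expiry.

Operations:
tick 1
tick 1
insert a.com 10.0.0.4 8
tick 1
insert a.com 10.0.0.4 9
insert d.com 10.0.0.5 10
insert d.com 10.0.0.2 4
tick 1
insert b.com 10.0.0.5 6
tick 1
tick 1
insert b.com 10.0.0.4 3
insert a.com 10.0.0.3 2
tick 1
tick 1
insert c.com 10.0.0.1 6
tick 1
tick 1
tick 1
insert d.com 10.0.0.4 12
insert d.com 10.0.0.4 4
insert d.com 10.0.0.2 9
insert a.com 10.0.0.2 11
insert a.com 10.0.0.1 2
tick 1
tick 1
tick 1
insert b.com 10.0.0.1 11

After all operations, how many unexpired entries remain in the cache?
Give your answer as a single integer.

Answer: 2

Derivation:
Op 1: tick 1 -> clock=1.
Op 2: tick 1 -> clock=2.
Op 3: insert a.com -> 10.0.0.4 (expiry=2+8=10). clock=2
Op 4: tick 1 -> clock=3.
Op 5: insert a.com -> 10.0.0.4 (expiry=3+9=12). clock=3
Op 6: insert d.com -> 10.0.0.5 (expiry=3+10=13). clock=3
Op 7: insert d.com -> 10.0.0.2 (expiry=3+4=7). clock=3
Op 8: tick 1 -> clock=4.
Op 9: insert b.com -> 10.0.0.5 (expiry=4+6=10). clock=4
Op 10: tick 1 -> clock=5.
Op 11: tick 1 -> clock=6.
Op 12: insert b.com -> 10.0.0.4 (expiry=6+3=9). clock=6
Op 13: insert a.com -> 10.0.0.3 (expiry=6+2=8). clock=6
Op 14: tick 1 -> clock=7. purged={d.com}
Op 15: tick 1 -> clock=8. purged={a.com}
Op 16: insert c.com -> 10.0.0.1 (expiry=8+6=14). clock=8
Op 17: tick 1 -> clock=9. purged={b.com}
Op 18: tick 1 -> clock=10.
Op 19: tick 1 -> clock=11.
Op 20: insert d.com -> 10.0.0.4 (expiry=11+12=23). clock=11
Op 21: insert d.com -> 10.0.0.4 (expiry=11+4=15). clock=11
Op 22: insert d.com -> 10.0.0.2 (expiry=11+9=20). clock=11
Op 23: insert a.com -> 10.0.0.2 (expiry=11+11=22). clock=11
Op 24: insert a.com -> 10.0.0.1 (expiry=11+2=13). clock=11
Op 25: tick 1 -> clock=12.
Op 26: tick 1 -> clock=13. purged={a.com}
Op 27: tick 1 -> clock=14. purged={c.com}
Op 28: insert b.com -> 10.0.0.1 (expiry=14+11=25). clock=14
Final cache (unexpired): {b.com,d.com} -> size=2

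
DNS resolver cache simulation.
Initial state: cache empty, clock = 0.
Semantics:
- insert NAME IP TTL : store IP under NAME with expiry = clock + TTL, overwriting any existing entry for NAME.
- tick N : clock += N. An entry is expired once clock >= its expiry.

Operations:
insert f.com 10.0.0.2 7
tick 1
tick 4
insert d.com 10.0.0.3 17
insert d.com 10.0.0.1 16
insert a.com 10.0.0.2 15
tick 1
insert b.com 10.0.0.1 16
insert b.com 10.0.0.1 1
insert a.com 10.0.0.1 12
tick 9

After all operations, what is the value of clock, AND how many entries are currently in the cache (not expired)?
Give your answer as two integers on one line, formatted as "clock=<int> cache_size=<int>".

Op 1: insert f.com -> 10.0.0.2 (expiry=0+7=7). clock=0
Op 2: tick 1 -> clock=1.
Op 3: tick 4 -> clock=5.
Op 4: insert d.com -> 10.0.0.3 (expiry=5+17=22). clock=5
Op 5: insert d.com -> 10.0.0.1 (expiry=5+16=21). clock=5
Op 6: insert a.com -> 10.0.0.2 (expiry=5+15=20). clock=5
Op 7: tick 1 -> clock=6.
Op 8: insert b.com -> 10.0.0.1 (expiry=6+16=22). clock=6
Op 9: insert b.com -> 10.0.0.1 (expiry=6+1=7). clock=6
Op 10: insert a.com -> 10.0.0.1 (expiry=6+12=18). clock=6
Op 11: tick 9 -> clock=15. purged={b.com,f.com}
Final clock = 15
Final cache (unexpired): {a.com,d.com} -> size=2

Answer: clock=15 cache_size=2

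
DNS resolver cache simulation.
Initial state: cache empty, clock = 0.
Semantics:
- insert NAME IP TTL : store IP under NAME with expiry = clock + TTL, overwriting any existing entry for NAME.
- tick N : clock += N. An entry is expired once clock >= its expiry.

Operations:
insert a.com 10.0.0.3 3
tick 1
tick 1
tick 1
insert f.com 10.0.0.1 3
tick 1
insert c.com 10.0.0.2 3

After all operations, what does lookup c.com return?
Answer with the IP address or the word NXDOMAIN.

Op 1: insert a.com -> 10.0.0.3 (expiry=0+3=3). clock=0
Op 2: tick 1 -> clock=1.
Op 3: tick 1 -> clock=2.
Op 4: tick 1 -> clock=3. purged={a.com}
Op 5: insert f.com -> 10.0.0.1 (expiry=3+3=6). clock=3
Op 6: tick 1 -> clock=4.
Op 7: insert c.com -> 10.0.0.2 (expiry=4+3=7). clock=4
lookup c.com: present, ip=10.0.0.2 expiry=7 > clock=4

Answer: 10.0.0.2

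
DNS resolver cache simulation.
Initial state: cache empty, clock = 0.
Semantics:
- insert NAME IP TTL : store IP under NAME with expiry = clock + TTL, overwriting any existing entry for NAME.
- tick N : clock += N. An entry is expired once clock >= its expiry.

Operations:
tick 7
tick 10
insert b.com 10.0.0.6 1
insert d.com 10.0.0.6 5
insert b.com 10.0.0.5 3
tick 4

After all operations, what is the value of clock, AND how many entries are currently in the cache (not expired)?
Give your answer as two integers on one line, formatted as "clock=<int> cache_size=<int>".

Answer: clock=21 cache_size=1

Derivation:
Op 1: tick 7 -> clock=7.
Op 2: tick 10 -> clock=17.
Op 3: insert b.com -> 10.0.0.6 (expiry=17+1=18). clock=17
Op 4: insert d.com -> 10.0.0.6 (expiry=17+5=22). clock=17
Op 5: insert b.com -> 10.0.0.5 (expiry=17+3=20). clock=17
Op 6: tick 4 -> clock=21. purged={b.com}
Final clock = 21
Final cache (unexpired): {d.com} -> size=1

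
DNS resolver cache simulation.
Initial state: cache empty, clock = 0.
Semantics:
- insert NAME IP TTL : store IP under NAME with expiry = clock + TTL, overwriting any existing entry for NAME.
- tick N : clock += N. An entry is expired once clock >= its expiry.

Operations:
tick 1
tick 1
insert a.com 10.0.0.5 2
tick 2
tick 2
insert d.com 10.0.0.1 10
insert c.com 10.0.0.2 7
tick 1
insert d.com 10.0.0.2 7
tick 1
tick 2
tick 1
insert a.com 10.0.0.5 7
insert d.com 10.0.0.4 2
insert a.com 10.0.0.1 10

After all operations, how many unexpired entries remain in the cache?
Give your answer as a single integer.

Op 1: tick 1 -> clock=1.
Op 2: tick 1 -> clock=2.
Op 3: insert a.com -> 10.0.0.5 (expiry=2+2=4). clock=2
Op 4: tick 2 -> clock=4. purged={a.com}
Op 5: tick 2 -> clock=6.
Op 6: insert d.com -> 10.0.0.1 (expiry=6+10=16). clock=6
Op 7: insert c.com -> 10.0.0.2 (expiry=6+7=13). clock=6
Op 8: tick 1 -> clock=7.
Op 9: insert d.com -> 10.0.0.2 (expiry=7+7=14). clock=7
Op 10: tick 1 -> clock=8.
Op 11: tick 2 -> clock=10.
Op 12: tick 1 -> clock=11.
Op 13: insert a.com -> 10.0.0.5 (expiry=11+7=18). clock=11
Op 14: insert d.com -> 10.0.0.4 (expiry=11+2=13). clock=11
Op 15: insert a.com -> 10.0.0.1 (expiry=11+10=21). clock=11
Final cache (unexpired): {a.com,c.com,d.com} -> size=3

Answer: 3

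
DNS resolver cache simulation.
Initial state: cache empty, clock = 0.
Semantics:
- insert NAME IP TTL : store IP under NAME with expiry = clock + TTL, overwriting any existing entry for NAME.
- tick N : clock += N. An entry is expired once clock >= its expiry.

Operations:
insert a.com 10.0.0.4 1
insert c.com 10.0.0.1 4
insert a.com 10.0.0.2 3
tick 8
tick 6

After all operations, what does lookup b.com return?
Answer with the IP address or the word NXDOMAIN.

Op 1: insert a.com -> 10.0.0.4 (expiry=0+1=1). clock=0
Op 2: insert c.com -> 10.0.0.1 (expiry=0+4=4). clock=0
Op 3: insert a.com -> 10.0.0.2 (expiry=0+3=3). clock=0
Op 4: tick 8 -> clock=8. purged={a.com,c.com}
Op 5: tick 6 -> clock=14.
lookup b.com: not in cache (expired or never inserted)

Answer: NXDOMAIN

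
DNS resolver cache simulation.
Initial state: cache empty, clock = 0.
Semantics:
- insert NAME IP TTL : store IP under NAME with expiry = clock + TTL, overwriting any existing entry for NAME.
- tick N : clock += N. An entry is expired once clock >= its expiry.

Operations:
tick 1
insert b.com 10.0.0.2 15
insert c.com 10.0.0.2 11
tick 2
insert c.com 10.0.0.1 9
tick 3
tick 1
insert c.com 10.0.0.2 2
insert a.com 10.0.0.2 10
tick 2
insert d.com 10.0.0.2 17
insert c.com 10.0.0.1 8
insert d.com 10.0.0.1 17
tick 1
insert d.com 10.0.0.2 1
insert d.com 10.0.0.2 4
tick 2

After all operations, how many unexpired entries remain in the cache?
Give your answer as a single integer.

Answer: 4

Derivation:
Op 1: tick 1 -> clock=1.
Op 2: insert b.com -> 10.0.0.2 (expiry=1+15=16). clock=1
Op 3: insert c.com -> 10.0.0.2 (expiry=1+11=12). clock=1
Op 4: tick 2 -> clock=3.
Op 5: insert c.com -> 10.0.0.1 (expiry=3+9=12). clock=3
Op 6: tick 3 -> clock=6.
Op 7: tick 1 -> clock=7.
Op 8: insert c.com -> 10.0.0.2 (expiry=7+2=9). clock=7
Op 9: insert a.com -> 10.0.0.2 (expiry=7+10=17). clock=7
Op 10: tick 2 -> clock=9. purged={c.com}
Op 11: insert d.com -> 10.0.0.2 (expiry=9+17=26). clock=9
Op 12: insert c.com -> 10.0.0.1 (expiry=9+8=17). clock=9
Op 13: insert d.com -> 10.0.0.1 (expiry=9+17=26). clock=9
Op 14: tick 1 -> clock=10.
Op 15: insert d.com -> 10.0.0.2 (expiry=10+1=11). clock=10
Op 16: insert d.com -> 10.0.0.2 (expiry=10+4=14). clock=10
Op 17: tick 2 -> clock=12.
Final cache (unexpired): {a.com,b.com,c.com,d.com} -> size=4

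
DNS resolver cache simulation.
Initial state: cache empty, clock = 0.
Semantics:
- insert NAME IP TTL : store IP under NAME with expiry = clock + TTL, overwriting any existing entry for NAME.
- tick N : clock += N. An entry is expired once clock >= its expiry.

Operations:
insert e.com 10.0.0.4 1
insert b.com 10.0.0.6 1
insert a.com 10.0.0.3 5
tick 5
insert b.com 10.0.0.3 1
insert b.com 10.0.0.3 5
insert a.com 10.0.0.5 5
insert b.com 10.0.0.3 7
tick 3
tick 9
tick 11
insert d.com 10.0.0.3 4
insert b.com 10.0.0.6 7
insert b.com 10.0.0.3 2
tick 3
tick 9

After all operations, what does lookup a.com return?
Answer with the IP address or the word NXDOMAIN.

Answer: NXDOMAIN

Derivation:
Op 1: insert e.com -> 10.0.0.4 (expiry=0+1=1). clock=0
Op 2: insert b.com -> 10.0.0.6 (expiry=0+1=1). clock=0
Op 3: insert a.com -> 10.0.0.3 (expiry=0+5=5). clock=0
Op 4: tick 5 -> clock=5. purged={a.com,b.com,e.com}
Op 5: insert b.com -> 10.0.0.3 (expiry=5+1=6). clock=5
Op 6: insert b.com -> 10.0.0.3 (expiry=5+5=10). clock=5
Op 7: insert a.com -> 10.0.0.5 (expiry=5+5=10). clock=5
Op 8: insert b.com -> 10.0.0.3 (expiry=5+7=12). clock=5
Op 9: tick 3 -> clock=8.
Op 10: tick 9 -> clock=17. purged={a.com,b.com}
Op 11: tick 11 -> clock=28.
Op 12: insert d.com -> 10.0.0.3 (expiry=28+4=32). clock=28
Op 13: insert b.com -> 10.0.0.6 (expiry=28+7=35). clock=28
Op 14: insert b.com -> 10.0.0.3 (expiry=28+2=30). clock=28
Op 15: tick 3 -> clock=31. purged={b.com}
Op 16: tick 9 -> clock=40. purged={d.com}
lookup a.com: not in cache (expired or never inserted)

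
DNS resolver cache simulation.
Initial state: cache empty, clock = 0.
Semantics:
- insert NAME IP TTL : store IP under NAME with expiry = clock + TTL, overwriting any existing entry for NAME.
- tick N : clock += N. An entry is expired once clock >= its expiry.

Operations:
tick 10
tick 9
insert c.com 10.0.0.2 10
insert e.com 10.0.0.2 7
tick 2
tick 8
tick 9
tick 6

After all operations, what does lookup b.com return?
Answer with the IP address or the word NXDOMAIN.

Op 1: tick 10 -> clock=10.
Op 2: tick 9 -> clock=19.
Op 3: insert c.com -> 10.0.0.2 (expiry=19+10=29). clock=19
Op 4: insert e.com -> 10.0.0.2 (expiry=19+7=26). clock=19
Op 5: tick 2 -> clock=21.
Op 6: tick 8 -> clock=29. purged={c.com,e.com}
Op 7: tick 9 -> clock=38.
Op 8: tick 6 -> clock=44.
lookup b.com: not in cache (expired or never inserted)

Answer: NXDOMAIN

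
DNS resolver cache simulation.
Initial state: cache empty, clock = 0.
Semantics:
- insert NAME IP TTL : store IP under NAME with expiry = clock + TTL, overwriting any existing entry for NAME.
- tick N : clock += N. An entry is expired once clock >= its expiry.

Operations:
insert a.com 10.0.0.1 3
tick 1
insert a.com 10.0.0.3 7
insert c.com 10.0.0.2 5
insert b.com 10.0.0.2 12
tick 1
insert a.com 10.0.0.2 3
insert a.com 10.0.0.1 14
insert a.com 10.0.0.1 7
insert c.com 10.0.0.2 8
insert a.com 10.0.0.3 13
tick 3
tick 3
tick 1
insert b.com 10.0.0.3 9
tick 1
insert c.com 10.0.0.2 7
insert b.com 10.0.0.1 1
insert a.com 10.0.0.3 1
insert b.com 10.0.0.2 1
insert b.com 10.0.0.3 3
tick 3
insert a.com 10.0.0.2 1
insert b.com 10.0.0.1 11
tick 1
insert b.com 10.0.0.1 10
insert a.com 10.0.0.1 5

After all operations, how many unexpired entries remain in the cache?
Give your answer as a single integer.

Op 1: insert a.com -> 10.0.0.1 (expiry=0+3=3). clock=0
Op 2: tick 1 -> clock=1.
Op 3: insert a.com -> 10.0.0.3 (expiry=1+7=8). clock=1
Op 4: insert c.com -> 10.0.0.2 (expiry=1+5=6). clock=1
Op 5: insert b.com -> 10.0.0.2 (expiry=1+12=13). clock=1
Op 6: tick 1 -> clock=2.
Op 7: insert a.com -> 10.0.0.2 (expiry=2+3=5). clock=2
Op 8: insert a.com -> 10.0.0.1 (expiry=2+14=16). clock=2
Op 9: insert a.com -> 10.0.0.1 (expiry=2+7=9). clock=2
Op 10: insert c.com -> 10.0.0.2 (expiry=2+8=10). clock=2
Op 11: insert a.com -> 10.0.0.3 (expiry=2+13=15). clock=2
Op 12: tick 3 -> clock=5.
Op 13: tick 3 -> clock=8.
Op 14: tick 1 -> clock=9.
Op 15: insert b.com -> 10.0.0.3 (expiry=9+9=18). clock=9
Op 16: tick 1 -> clock=10. purged={c.com}
Op 17: insert c.com -> 10.0.0.2 (expiry=10+7=17). clock=10
Op 18: insert b.com -> 10.0.0.1 (expiry=10+1=11). clock=10
Op 19: insert a.com -> 10.0.0.3 (expiry=10+1=11). clock=10
Op 20: insert b.com -> 10.0.0.2 (expiry=10+1=11). clock=10
Op 21: insert b.com -> 10.0.0.3 (expiry=10+3=13). clock=10
Op 22: tick 3 -> clock=13. purged={a.com,b.com}
Op 23: insert a.com -> 10.0.0.2 (expiry=13+1=14). clock=13
Op 24: insert b.com -> 10.0.0.1 (expiry=13+11=24). clock=13
Op 25: tick 1 -> clock=14. purged={a.com}
Op 26: insert b.com -> 10.0.0.1 (expiry=14+10=24). clock=14
Op 27: insert a.com -> 10.0.0.1 (expiry=14+5=19). clock=14
Final cache (unexpired): {a.com,b.com,c.com} -> size=3

Answer: 3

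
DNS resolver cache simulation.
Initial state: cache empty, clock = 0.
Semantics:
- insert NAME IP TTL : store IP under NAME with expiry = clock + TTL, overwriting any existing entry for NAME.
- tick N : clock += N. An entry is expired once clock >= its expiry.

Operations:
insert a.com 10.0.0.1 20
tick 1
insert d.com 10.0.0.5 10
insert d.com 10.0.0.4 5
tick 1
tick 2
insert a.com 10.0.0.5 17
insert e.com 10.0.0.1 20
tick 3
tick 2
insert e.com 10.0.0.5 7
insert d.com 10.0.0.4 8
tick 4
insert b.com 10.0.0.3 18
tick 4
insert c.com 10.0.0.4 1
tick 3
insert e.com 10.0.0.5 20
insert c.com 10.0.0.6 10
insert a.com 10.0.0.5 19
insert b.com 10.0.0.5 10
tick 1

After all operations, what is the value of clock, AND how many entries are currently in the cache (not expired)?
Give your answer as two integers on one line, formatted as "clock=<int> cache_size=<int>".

Answer: clock=21 cache_size=4

Derivation:
Op 1: insert a.com -> 10.0.0.1 (expiry=0+20=20). clock=0
Op 2: tick 1 -> clock=1.
Op 3: insert d.com -> 10.0.0.5 (expiry=1+10=11). clock=1
Op 4: insert d.com -> 10.0.0.4 (expiry=1+5=6). clock=1
Op 5: tick 1 -> clock=2.
Op 6: tick 2 -> clock=4.
Op 7: insert a.com -> 10.0.0.5 (expiry=4+17=21). clock=4
Op 8: insert e.com -> 10.0.0.1 (expiry=4+20=24). clock=4
Op 9: tick 3 -> clock=7. purged={d.com}
Op 10: tick 2 -> clock=9.
Op 11: insert e.com -> 10.0.0.5 (expiry=9+7=16). clock=9
Op 12: insert d.com -> 10.0.0.4 (expiry=9+8=17). clock=9
Op 13: tick 4 -> clock=13.
Op 14: insert b.com -> 10.0.0.3 (expiry=13+18=31). clock=13
Op 15: tick 4 -> clock=17. purged={d.com,e.com}
Op 16: insert c.com -> 10.0.0.4 (expiry=17+1=18). clock=17
Op 17: tick 3 -> clock=20. purged={c.com}
Op 18: insert e.com -> 10.0.0.5 (expiry=20+20=40). clock=20
Op 19: insert c.com -> 10.0.0.6 (expiry=20+10=30). clock=20
Op 20: insert a.com -> 10.0.0.5 (expiry=20+19=39). clock=20
Op 21: insert b.com -> 10.0.0.5 (expiry=20+10=30). clock=20
Op 22: tick 1 -> clock=21.
Final clock = 21
Final cache (unexpired): {a.com,b.com,c.com,e.com} -> size=4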